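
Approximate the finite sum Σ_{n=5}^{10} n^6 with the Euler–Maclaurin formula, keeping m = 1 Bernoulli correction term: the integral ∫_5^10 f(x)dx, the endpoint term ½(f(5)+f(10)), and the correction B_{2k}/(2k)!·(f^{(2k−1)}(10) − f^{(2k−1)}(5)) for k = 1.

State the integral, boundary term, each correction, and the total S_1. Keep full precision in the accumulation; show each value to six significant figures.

S_1 ≈ 1.97366e+06

Integral: ∫_5^10 x^6 dx = 1.41741e+06.
Boundary: ½(f(5) + f(10)) = ½(15625.0 + 1.00000e+06) = 507812.
Running total after boundary: 1.92522e+06.
Order-1 term: 1/12 · (600000 − 18750.0) = 48437.5.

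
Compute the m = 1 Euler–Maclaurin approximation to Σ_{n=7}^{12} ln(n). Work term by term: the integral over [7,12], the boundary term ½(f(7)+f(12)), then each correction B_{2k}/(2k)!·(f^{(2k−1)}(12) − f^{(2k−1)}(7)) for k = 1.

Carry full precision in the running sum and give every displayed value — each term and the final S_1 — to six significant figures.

S_1 ≈ 13.4080

Integral: ∫_7^12 ln(x) dx = 11.1975.
½[f(7) + f(12)] = ½[1.94591 + 2.48491] = 2.21541.
So far: 13.4129.
Order-1 term: 1/12 · (0.0833333 − 0.142857) = -0.00496032.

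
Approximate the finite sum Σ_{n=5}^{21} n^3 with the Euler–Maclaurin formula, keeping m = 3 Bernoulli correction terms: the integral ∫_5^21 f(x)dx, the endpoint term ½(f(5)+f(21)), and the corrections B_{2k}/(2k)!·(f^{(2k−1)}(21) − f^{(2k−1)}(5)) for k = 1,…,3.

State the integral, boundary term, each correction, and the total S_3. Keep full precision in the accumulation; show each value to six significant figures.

S_3 ≈ 53261.0

Integral: ∫_5^21 x^3 dx = 48464.0.
Endpoint term: (f(5) + f(21))/2 = (125.000 + 9261.00)/2 = 4693.00.
So far: 53157.0.
k=1: B_{2}/(2)! × [f^{(1)}(21) − f^{(1)}(5)] = 1/12 × (1323.00 − 75.0000) = 104.000.
Running total after k=1: 53261.0.
k=2: B_{4}/(4)! × [f^{(3)}(21) − f^{(3)}(5)] = −1/720 × (6.00000 − 6.00000) = 0.00000.
Running total after k=2: 53261.0.
k=3: B_{6}/(6)! × [f^{(5)}(21) − f^{(5)}(5)] = 1/30240 × (0.00000 − 0.00000) = 0.00000.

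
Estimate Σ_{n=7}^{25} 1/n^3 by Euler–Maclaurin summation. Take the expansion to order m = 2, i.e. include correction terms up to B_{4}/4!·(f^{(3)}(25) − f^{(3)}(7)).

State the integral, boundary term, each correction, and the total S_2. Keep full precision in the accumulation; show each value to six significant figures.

Integral: ∫_7^25 1/x^3 dx = 0.00940408.
Endpoint term: (f(7) + f(25))/2 = (0.00291545 + 6.40000e-05)/2 = 0.00148973.
Running total after boundary: 0.0108938.
Order-1 term: 1/12 · (-7.68000e-06 − (-0.00124948)) = 0.000103483.
Partial sum through k=1: 0.0109973.
Order-2 term: −1/720 · (-2.45760e-07 − (-0.000509992)) = -7.07980e-07.

S_2 ≈ 0.0109966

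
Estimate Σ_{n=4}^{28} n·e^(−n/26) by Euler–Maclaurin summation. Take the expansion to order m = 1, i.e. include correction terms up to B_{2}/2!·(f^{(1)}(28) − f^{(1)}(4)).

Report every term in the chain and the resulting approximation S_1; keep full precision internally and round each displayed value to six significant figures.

The integral term ∫_4^28 x·e^(−x/26) dx = 190.514.
Endpoint term: (f(4) + f(28))/2 = (3.42962 + 9.53798)/2 = 6.48380.
Integral + boundary = 196.997.
Correction k=1: B_{2}/2! · (f^{(1)}(28) − f^{(1)}(4)) = 1/12 · (-0.0262032 − 0.725496) = -0.0626416.

S_1 ≈ 196.935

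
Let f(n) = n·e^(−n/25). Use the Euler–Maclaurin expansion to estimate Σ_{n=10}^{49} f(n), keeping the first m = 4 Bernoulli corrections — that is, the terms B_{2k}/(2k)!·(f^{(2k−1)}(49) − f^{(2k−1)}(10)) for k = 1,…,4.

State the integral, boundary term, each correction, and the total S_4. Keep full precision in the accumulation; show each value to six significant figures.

∫_10^49 x·e^(−x/25) dx evaluates to 325.942.
Endpoint term: (f(10) + f(49))/2 = (6.70320 + 6.90206)/2 = 6.80263.
Integral + boundary = 332.745.
Correction k=1: B_{2}/2! · (f^{(1)}(49) − f^{(1)}(10)) = 1/12 · (-0.135224 − 0.402192) = -0.0447847.
Partial sum through k=1: 332.700.
Correction k=2: B_{4}/4! · (f^{(3)}(49) − f^{(3)}(10)) = −1/720 · (0.000234388 − 0.00278853) = 3.54742e-06.
Partial sum through k=2: 332.700.
Correction k=3: B_{6}/6! · (f^{(5)}(49) − f^{(5)}(10)) = 1/30240 · (1.09622e-06 − 7.89369e-06) = -2.24784e-10.
Partial sum through k=3: 332.700.
Correction k=4: B_{8}/8! · (f^{(7)}(49) − f^{(7)}(10)) = −1/1209600 · (2.90786e-09 − 1.81212e-08) = 1.25771e-14.

S_4 ≈ 332.700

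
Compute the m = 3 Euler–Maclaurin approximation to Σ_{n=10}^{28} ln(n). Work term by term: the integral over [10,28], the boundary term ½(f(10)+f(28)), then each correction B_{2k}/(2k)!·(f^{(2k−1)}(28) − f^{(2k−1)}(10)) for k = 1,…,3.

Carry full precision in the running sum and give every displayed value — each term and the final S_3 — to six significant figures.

∫_10^28 ln(x) dx evaluates to 52.2759.
Endpoint term: (f(10) + f(28))/2 = (2.30259 + 3.33220)/2 = 2.81739.
Running total after boundary: 55.0933.
Correction k=1: B_{2}/2! · (f^{(1)}(28) − f^{(1)}(10)) = 1/12 · (0.0357143 − 0.100000) = -0.00535714.
Partial sum through k=1: 55.0879.
Correction k=2: B_{4}/4! · (f^{(3)}(28) − f^{(3)}(10)) = −1/720 · (9.11079e-05 − 0.00200000) = 2.65124e-06.
Partial sum through k=2: 55.0879.
Correction k=3: B_{6}/6! · (f^{(5)}(28) − f^{(5)}(10)) = 1/30240 · (1.39451e-06 − 0.000240000) = -7.89039e-09.

S_3 ≈ 55.0879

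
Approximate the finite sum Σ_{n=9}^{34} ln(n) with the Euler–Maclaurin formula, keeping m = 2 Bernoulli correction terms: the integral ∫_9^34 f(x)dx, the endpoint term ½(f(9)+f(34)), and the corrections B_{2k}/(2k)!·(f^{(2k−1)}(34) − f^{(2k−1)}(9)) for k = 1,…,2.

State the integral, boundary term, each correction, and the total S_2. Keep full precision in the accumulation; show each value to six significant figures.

S_2 ≈ 77.9762

∫_9^34 ln(x) dx evaluates to 75.1212.
½[f(9) + f(34)] = ½[2.19722 + 3.52636] = 2.86179.
So far: 77.9830.
Correction k=1: B_{2}/2! · (f^{(1)}(34) − f^{(1)}(9)) = 1/12 · (0.0294118 − 0.111111) = -0.00680828.
Partial sum through k=1: 77.9762.
Correction k=2: B_{4}/4! · (f^{(3)}(34) − f^{(3)}(9)) = −1/720 · (5.08854e-05 − 0.00274348) = 3.73972e-06.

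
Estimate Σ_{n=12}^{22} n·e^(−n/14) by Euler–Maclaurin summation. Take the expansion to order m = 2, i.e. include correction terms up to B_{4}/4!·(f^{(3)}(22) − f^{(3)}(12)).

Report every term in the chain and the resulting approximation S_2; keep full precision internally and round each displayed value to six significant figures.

The integral term ∫_12^22 x·e^(−x/14) dx = 49.7666.
½[f(12) + f(22)] = ½[5.09247 + 4.57046] = 4.83147.
Integral + boundary = 54.5981.
Order-1 term: 1/12 · (-0.118713 − 0.0606247) = -0.0149448.
Running total after k=1: 54.5832.
Order-2 term: −1/720 · (0.00151420 − 0.00463964) = 4.34090e-06.

S_2 ≈ 54.5832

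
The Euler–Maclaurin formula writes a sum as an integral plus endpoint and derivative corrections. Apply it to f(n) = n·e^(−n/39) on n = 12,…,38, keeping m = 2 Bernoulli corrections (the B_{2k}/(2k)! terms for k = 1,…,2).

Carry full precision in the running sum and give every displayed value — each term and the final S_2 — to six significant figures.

S_2 ≈ 340.302

Integral: ∫_12^38 x·e^(−x/39) dx = 328.761.
Endpoint term: (f(12) + f(38))/2 = (8.82170 + 14.3425)/2 = 11.5821.
So far: 340.344.
k=1: B_{2}/(2)! × [f^{(1)}(38) − f^{(1)}(12)] = 1/12 × (0.00967780 − 0.508944) = -0.0416055.
Running total after k=1: 340.302.
k=2: B_{4}/(4)! × [f^{(3)}(38) − f^{(3)}(12)] = −1/720 × (0.000502660 − 0.00130127) = 1.10918e-06.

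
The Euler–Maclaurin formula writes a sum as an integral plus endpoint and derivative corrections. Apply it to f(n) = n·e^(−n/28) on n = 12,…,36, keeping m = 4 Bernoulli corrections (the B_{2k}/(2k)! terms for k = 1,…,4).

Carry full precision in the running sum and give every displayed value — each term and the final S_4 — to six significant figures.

S_4 ≈ 243.055

The integral term ∫_12^36 x·e^(−x/28) dx = 234.208.
½[f(12) + f(36)] = ½[7.81727 + 9.95231] = 8.88479.
So far: 243.093.
Correction k=1: B_{2}/2! · (f^{(1)}(36) − f^{(1)}(12)) = 1/12 · (-0.0789866 − 0.372251) = -0.0376031.
Partial sum through k=1: 243.055.
Correction k=2: B_{4}/4! · (f^{(3)}(36) − f^{(3)}(12)) = −1/720 · (0.000604489 − 0.00213664) = 2.12799e-06.
Partial sum through k=2: 243.055.
Correction k=3: B_{6}/6! · (f^{(5)}(36) − f^{(5)}(12)) = 1/30240 · (1.67057e-06 − 4.84500e-06) = -1.04974e-10.
Partial sum through k=3: 243.055.
Correction k=4: B_{8}/8! · (f^{(7)}(36) − f^{(7)}(12)) = −1/1209600 · (3.27820e-09 − 8.88353e-09) = 4.63403e-15.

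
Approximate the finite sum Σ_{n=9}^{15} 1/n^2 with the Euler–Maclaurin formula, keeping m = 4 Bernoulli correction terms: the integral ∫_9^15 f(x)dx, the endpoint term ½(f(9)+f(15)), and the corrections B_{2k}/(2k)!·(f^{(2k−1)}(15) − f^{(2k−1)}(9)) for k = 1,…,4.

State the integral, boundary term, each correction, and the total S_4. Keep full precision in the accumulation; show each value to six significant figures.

S_4 ≈ 0.0530182

∫_9^15 1/x^2 dx evaluates to 0.0444444.
½[f(9) + f(15)] = ½[0.0123457 + 0.00444444] = 0.00839506.
Integral + boundary = 0.0528395.
Order-1 term: 1/12 · (-0.000592593 − (-0.00274348)) = 0.000179241.
Partial sum through k=1: 0.0530187.
Order-2 term: −1/720 · (-3.16049e-05 − (-0.000406442)) = -5.20607e-07.
Partial sum through k=2: 0.0530182.
Order-3 term: 1/30240 · (-4.21399e-06 − (-0.000150534)) = 4.83863e-09.
Partial sum through k=3: 0.0530182.
Order-4 term: −1/1209600 · (-1.04882e-06 − (-0.000104073)) = -8.51721e-11.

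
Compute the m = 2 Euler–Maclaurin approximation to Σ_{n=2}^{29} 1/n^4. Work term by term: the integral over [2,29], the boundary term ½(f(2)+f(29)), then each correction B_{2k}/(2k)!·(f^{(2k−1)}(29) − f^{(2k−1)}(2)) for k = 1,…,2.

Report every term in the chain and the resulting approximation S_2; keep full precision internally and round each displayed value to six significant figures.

The integral term ∫_2^29 1/x^4 dx = 0.0416530.
½[f(2) + f(29)] = ½[0.0625000 + 1.41387e-06] = 0.0312507.
Integral + boundary = 0.0729037.
k=1: B_{2}/(2)! × [f^{(1)}(29) − f^{(1)}(2)] = 1/12 × (-1.95016e-07 − (-0.125000)) = 0.0104167.
After k=1: 0.0833204.
k=2: B_{4}/(4)! × [f^{(3)}(29) − f^{(3)}(2)] = −1/720 × (-6.95657e-09 − (-0.937500)) = -0.00130208.

S_2 ≈ 0.0820183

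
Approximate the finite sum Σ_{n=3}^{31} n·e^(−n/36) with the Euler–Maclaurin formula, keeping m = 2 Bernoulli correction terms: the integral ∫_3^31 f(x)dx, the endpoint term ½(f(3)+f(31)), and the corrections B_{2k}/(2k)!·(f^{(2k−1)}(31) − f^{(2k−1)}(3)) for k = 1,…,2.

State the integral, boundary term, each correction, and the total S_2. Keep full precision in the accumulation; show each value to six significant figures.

Integral: ∫_3^31 x·e^(−x/36) dx = 272.209.
½[f(3) + f(31)] = ½[2.76013 + 13.1035] = 7.93180.
Running total after boundary: 280.141.
Order-1 term: 1/12 · (0.0587072 − 0.843374) = -0.0653889.
Partial sum through k=1: 280.075.
Order-2 term: −1/720 · (0.000697602 − 0.00207057) = 1.90691e-06.

S_2 ≈ 280.075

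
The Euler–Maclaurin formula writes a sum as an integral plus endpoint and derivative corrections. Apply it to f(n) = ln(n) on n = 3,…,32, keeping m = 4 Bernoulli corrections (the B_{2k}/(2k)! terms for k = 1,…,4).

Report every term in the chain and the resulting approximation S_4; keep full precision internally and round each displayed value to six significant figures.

Integral: ∫_3^32 ln(x) dx = 78.6077.
½[f(3) + f(32)] = ½[1.09861 + 3.46574] = 2.28217.
So far: 80.8899.
Correction k=1: B_{2}/2! · (f^{(1)}(32) − f^{(1)}(3)) = 1/12 · (0.0312500 − 0.333333) = -0.0251736.
After k=1: 80.8647.
Correction k=2: B_{4}/4! · (f^{(3)}(32) − f^{(3)}(3)) = −1/720 · (6.10352e-05 − 0.0740741) = 0.000102796.
After k=2: 80.8648.
Correction k=3: B_{6}/6! · (f^{(5)}(32) − f^{(5)}(3)) = 1/30240 · (7.15256e-07 − 0.0987654) = -3.26603e-06.
After k=3: 80.8648.
Correction k=4: B_{8}/8! · (f^{(7)}(32) − f^{(7)}(3)) = −1/1209600 · (2.09548e-08 − 0.329218) = 2.72171e-07.

S_4 ≈ 80.8648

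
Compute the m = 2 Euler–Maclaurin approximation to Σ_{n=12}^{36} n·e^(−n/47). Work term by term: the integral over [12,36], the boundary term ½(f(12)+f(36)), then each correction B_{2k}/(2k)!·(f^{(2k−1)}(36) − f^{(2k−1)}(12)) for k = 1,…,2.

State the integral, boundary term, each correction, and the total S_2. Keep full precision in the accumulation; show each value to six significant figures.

S_2 ≈ 347.604

The integral term ∫_12^36 x·e^(−x/47) dx = 334.627.
½[f(12) + f(36)] = ½[9.29603 + 16.7360] = 13.0160.
Integral + boundary = 347.643.
Order-1 term: 1/12 · (0.108804 − 0.576881) = -0.0390065.
After k=1: 347.604.
Order-2 term: −1/720 · (0.000470159 − 0.000962526) = 6.83843e-07.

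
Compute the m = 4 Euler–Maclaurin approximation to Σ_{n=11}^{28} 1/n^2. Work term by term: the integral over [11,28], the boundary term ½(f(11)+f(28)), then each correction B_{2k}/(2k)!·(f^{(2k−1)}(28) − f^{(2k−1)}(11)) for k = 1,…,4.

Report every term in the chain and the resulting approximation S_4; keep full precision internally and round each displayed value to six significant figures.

S_4 ≈ 0.0600822

∫_11^28 1/x^2 dx evaluates to 0.0551948.
½[f(11) + f(28)] = ½[0.00826446 + 0.00127551] = 0.00476999.
Running total after boundary: 0.0599648.
Order-1 term: 1/12 · (-9.11079e-05 − (-0.00150263)) = 0.000117627.
Running total after k=1: 0.0600824.
Order-2 term: −1/720 · (-1.39451e-06 − (-0.000149021)) = -2.05037e-07.
Running total after k=2: 0.0600822.
Order-3 term: 1/30240 · (-5.33613e-08 − (-3.69474e-05)) = 1.22004e-09.
Running total after k=3: 0.0600822.
Order-4 term: −1/1209600 · (-3.81152e-09 − (-1.70996e-05)) = -1.41334e-11.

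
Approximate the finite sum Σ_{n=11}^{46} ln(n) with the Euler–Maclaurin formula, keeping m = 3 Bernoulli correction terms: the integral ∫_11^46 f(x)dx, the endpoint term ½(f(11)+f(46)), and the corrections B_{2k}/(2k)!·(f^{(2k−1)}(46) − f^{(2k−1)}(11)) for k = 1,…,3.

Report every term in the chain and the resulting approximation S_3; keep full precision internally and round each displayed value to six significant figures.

Integral: ∫_11^46 ln(x) dx = 114.741.
½[f(11) + f(46)] = ½[2.39790 + 3.82864] = 3.11327.
Running total after boundary: 117.854.
Order-1 term: 1/12 · (0.0217391 − 0.0909091) = -0.00576416.
Running total after k=1: 117.848.
Order-2 term: −1/720 · (2.05474e-05 − 0.00150263) = 2.05845e-06.
Running total after k=2: 117.848.
Order-3 term: 1/30240 · (1.16526e-07 − 0.000149021) = -4.92409e-09.

S_3 ≈ 117.848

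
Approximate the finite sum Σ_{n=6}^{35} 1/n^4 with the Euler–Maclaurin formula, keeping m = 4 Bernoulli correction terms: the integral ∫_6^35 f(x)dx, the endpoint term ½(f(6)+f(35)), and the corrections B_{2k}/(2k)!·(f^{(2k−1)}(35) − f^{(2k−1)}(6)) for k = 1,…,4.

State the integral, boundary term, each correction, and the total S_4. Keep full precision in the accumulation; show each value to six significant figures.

The integral term ∫_6^35 1/x^4 dx = 0.00153544.
Endpoint term: (f(6) + f(35))/2 = (0.000771605 + 6.66389e-07)/2 = 0.000386136.
Integral + boundary = 0.00192157.
k=1: B_{2}/(2)! × [f^{(1)}(35) − f^{(1)}(6)] = 1/12 × (-7.61587e-08 − (-0.000514403)) = 4.28606e-05.
Partial sum through k=1: 0.00196443.
k=2: B_{4}/(4)! × [f^{(3)}(35) − f^{(3)}(6)] = −1/720 × (-1.86511e-09 − (-0.000428669)) = -5.95372e-07.
Partial sum through k=2: 0.00196384.
k=3: B_{6}/(6)! × [f^{(5)}(35) − f^{(5)}(6)] = 1/30240 × (-8.52623e-11 − (-0.000666819)) = 2.20509e-08.
Partial sum through k=3: 0.00196386.
k=4: B_{8}/(8)! × [f^{(7)}(35) − f^{(7)}(6)] = −1/1209600 × (-6.26417e-12 − (-0.00166705)) = -1.37818e-09.

S_4 ≈ 0.00196386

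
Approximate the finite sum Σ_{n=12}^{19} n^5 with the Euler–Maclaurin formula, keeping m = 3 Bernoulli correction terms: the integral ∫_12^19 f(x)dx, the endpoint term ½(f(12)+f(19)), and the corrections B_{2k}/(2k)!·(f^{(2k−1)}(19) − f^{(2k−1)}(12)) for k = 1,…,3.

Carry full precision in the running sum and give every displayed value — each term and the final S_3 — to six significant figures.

Integral: ∫_12^19 x^5 dx = 7.34332e+06.
Endpoint term: (f(12) + f(19))/2 = (248832 + 2.47610e+06)/2 = 1.36247e+06.
Integral + boundary = 8.70578e+06.
Order-1 term: 1/12 · (651605 − 103680) = 45660.4.
Running total after k=1: 8.75144e+06.
Order-2 term: −1/720 · (21660.0 − 8640.00) = -18.0833.
Running total after k=2: 8.75142e+06.
Order-3 term: 1/30240 · (120.000 − 120.000) = 0.00000.

S_3 ≈ 8.75142e+06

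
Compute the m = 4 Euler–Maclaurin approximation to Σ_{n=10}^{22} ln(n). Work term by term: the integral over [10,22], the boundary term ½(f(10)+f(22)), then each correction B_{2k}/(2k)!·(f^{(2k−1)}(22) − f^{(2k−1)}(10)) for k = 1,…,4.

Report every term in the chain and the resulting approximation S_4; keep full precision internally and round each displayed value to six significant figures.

S_4 ≈ 35.6694

Integral: ∫_10^22 ln(x) dx = 32.9771.
Boundary: ½(f(10) + f(22)) = ½(2.30259 + 3.09104) = 2.69681.
So far: 35.6739.
Order-1 term: 1/12 · (0.0454545 − 0.100000) = -0.00454545.
Running total after k=1: 35.6694.
Order-2 term: −1/720 · (0.000187829 − 0.00200000) = 2.51690e-06.
Running total after k=2: 35.6694.
Order-3 term: 1/30240 · (4.65691e-06 − 0.000240000) = -7.78251e-09.
Running total after k=3: 35.6694.
Order-4 term: −1/1209600 · (2.88651e-07 − 7.20000e-05) = 5.92852e-11.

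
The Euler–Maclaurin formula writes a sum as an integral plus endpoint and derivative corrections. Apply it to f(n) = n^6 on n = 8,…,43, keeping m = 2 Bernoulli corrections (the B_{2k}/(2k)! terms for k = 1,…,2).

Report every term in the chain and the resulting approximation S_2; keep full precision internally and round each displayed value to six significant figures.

The integral term ∫_8^43 x^6 dx = 3.88309e+10.
½[f(8) + f(43)] = ½[262144 + 6.32136e+09] = 3.16081e+09.
Integral + boundary = 4.19917e+10.
Correction k=1: B_{2}/2! · (f^{(1)}(43) − f^{(1)}(8)) = 1/12 · (8.82051e+08 − 196608) = 7.34878e+07.
After k=1: 4.20652e+10.
Correction k=2: B_{4}/4! · (f^{(3)}(43) − f^{(3)}(8)) = −1/720 · (9.54084e+06 − 61440.0) = -13165.8.

S_2 ≈ 4.20652e+10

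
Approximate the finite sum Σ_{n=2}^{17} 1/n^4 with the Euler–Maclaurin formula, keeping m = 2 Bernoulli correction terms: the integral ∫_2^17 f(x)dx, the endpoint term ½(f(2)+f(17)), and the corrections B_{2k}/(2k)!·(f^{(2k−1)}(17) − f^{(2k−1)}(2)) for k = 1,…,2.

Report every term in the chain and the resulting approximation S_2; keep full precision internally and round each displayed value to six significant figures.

S_2 ≈ 0.0819692

The integral term ∫_2^17 1/x^4 dx = 0.0415988.
½[f(2) + f(17)] = ½[0.0625000 + 1.19730e-05] = 0.0312560.
So far: 0.0728548.
Correction k=1: B_{2}/2! · (f^{(1)}(17) − f^{(1)}(2)) = 1/12 · (-2.81719e-06 − (-0.125000)) = 0.0104164.
Partial sum through k=1: 0.0832712.
Correction k=2: B_{4}/4! · (f^{(3)}(17) − f^{(3)}(2)) = −1/720 · (-2.92441e-07 − (-0.937500)) = -0.00130208.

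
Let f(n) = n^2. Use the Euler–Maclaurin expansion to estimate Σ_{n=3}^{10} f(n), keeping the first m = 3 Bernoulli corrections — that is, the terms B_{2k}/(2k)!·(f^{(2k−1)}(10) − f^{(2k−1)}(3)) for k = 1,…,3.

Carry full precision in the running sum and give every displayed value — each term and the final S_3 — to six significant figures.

The integral term ∫_3^10 x^2 dx = 324.333.
Boundary: ½(f(3) + f(10)) = ½(9.00000 + 100.000) = 54.5000.
Integral + boundary = 378.833.
Order-1 term: 1/12 · (20.0000 − 6.00000) = 1.16667.
Running total after k=1: 380.000.
Order-2 term: −1/720 · (0.00000 − 0.00000) = 0.00000.
Running total after k=2: 380.000.
Order-3 term: 1/30240 · (0.00000 − 0.00000) = 0.00000.

S_3 ≈ 380.000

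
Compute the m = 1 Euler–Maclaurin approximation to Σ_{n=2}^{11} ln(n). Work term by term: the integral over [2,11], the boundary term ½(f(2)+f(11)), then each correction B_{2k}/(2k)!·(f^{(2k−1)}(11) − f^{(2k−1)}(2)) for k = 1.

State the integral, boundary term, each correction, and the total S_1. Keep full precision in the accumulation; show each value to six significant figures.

Integral: ∫_2^11 ln(x) dx = 15.9906.
½[f(2) + f(11)] = ½[0.693147 + 2.39790] = 1.54552.
Integral + boundary = 17.5361.
Correction k=1: B_{2}/2! · (f^{(1)}(11) − f^{(1)}(2)) = 1/12 · (0.0909091 − 0.500000) = -0.0340909.

S_1 ≈ 17.5020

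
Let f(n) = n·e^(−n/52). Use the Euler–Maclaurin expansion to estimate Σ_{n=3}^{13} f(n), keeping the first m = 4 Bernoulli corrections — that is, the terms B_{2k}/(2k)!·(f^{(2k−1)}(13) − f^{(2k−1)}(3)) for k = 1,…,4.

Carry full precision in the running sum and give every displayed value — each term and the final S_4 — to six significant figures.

The integral term ∫_3^13 x·e^(−x/52) dx = 67.3227.
Endpoint term: (f(3) + f(13))/2 = (2.83182 + 10.1244)/2 = 6.47812.
Integral + boundary = 73.8009.
Correction k=1: B_{2}/2! · (f^{(1)}(13) − f^{(1)}(3)) = 1/12 · (0.584101 − 0.889482) = -0.0254485.
Running total after k=1: 73.7754.
Correction k=2: B_{4}/4! · (f^{(3)}(13) − f^{(3)}(3)) = −1/720 · (0.000792050 − 0.00102713) = 3.26502e-07.
Running total after k=2: 73.7754.
Correction k=3: B_{6}/6! · (f^{(5)}(13) − f^{(5)}(3)) = 1/30240 · (5.05949e-07 − 6.38059e-07) = -4.36873e-12.
Running total after k=3: 73.7754.
Correction k=4: B_{8}/8! · (f^{(7)}(13) − f^{(7)}(3)) = −1/1209600 · (2.65895e-10 − 3.31458e-10) = 5.42022e-17.

S_4 ≈ 73.7754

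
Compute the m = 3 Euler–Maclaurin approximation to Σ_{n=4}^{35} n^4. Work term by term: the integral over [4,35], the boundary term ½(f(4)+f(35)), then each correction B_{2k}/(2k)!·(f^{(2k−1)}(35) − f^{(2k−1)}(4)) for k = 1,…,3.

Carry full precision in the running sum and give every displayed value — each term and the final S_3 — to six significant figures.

Integral: ∫_4^35 x^4 dx = 1.05042e+07.
½[f(4) + f(35)] = ½[256.000 + 1.50062e+06] = 750440.
Integral + boundary = 1.12546e+07.
Order-1 term: 1/12 · (171500 − 256.000) = 14270.3.
After k=1: 1.12689e+07.
Order-2 term: −1/720 · (840.000 − 96.0000) = -1.03333.
After k=2: 1.12689e+07.
Order-3 term: 1/30240 · (0.00000 − 0.00000) = 0.00000.

S_3 ≈ 1.12689e+07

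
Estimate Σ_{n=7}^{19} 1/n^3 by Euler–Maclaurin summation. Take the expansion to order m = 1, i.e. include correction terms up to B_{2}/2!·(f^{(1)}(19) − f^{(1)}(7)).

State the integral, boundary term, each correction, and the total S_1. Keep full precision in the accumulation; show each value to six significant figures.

The integral term ∫_7^19 1/x^3 dx = 0.00881904.
½[f(7) + f(19)] = ½[0.00291545 + 0.000145794] = 0.00153062.
So far: 0.0103497.
k=1: B_{2}/(2)! × [f^{(1)}(19) − f^{(1)}(7)] = 1/12 × (-2.30201e-05 − (-0.00124948)) = 0.000102205.

S_1 ≈ 0.0104519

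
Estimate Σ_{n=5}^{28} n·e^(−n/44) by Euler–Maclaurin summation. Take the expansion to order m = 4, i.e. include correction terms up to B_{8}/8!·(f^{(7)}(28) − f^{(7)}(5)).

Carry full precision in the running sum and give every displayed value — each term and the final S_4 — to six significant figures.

∫_5^28 x·e^(−x/44) dx evaluates to 247.860.
Boundary: ½(f(5) + f(28)) = ½(4.46291 + 14.8180) = 9.64044.
Running total after boundary: 257.500.
k=1: B_{2}/(2)! × [f^{(1)}(28) − f^{(1)}(5)] = 1/12 × (0.192441 − 0.791153) = -0.0498926.
Partial sum through k=1: 257.450.
k=2: B_{4}/(4)! × [f^{(3)}(28) − f^{(3)}(5)] = −1/720 × (0.000646109 − 0.00133074) = 9.50879e-07.
Partial sum through k=2: 257.450.
k=3: B_{6}/(6)! × [f^{(5)}(28) − f^{(5)}(5)] = 1/30240 × (6.16125e-07 − 1.16365e-06) = -1.81061e-11.
Partial sum through k=3: 257.450.
k=4: B_{8}/(8)! × [f^{(7)}(28) − f^{(7)}(5)] = −1/1209600 × (4.64109e-10 − 8.47076e-10) = 3.16606e-16.

S_4 ≈ 257.450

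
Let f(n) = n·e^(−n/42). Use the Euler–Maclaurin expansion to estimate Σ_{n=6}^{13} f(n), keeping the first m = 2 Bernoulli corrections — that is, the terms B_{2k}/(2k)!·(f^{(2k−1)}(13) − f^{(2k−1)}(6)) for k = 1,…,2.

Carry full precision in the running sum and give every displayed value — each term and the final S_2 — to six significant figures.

∫_6^13 x·e^(−x/42) dx evaluates to 52.5564.
Endpoint term: (f(6) + f(13))/2 = (5.20127 + 9.53935)/2 = 7.37031.
Running total after boundary: 59.9267.
Order-1 term: 1/12 · (0.506669 − 0.743038) = -0.0196974.
After k=1: 59.9070.
Order-2 term: −1/720 · (0.00111920 − 0.00140408) = 3.95670e-07.

S_2 ≈ 59.9070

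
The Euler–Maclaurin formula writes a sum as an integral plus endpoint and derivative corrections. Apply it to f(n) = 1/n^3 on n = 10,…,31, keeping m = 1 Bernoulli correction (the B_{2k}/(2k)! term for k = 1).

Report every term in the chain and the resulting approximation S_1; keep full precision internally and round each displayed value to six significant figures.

S_1 ≈ 0.00502122

Integral: ∫_10^31 1/x^3 dx = 0.00447971.
Boundary: ½(f(10) + f(31)) = ½(0.00100000 + 3.35672e-05) = 0.000516784.
So far: 0.00499649.
Correction k=1: B_{2}/2! · (f^{(1)}(31) − f^{(1)}(10)) = 1/12 · (-3.24844e-06 − (-0.000300000)) = 2.47293e-05.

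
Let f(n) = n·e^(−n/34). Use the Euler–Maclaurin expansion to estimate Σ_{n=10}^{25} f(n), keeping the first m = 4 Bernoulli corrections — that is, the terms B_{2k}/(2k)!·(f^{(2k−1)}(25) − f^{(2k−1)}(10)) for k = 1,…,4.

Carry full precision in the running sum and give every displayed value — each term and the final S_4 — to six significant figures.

Integral: ∫_10^25 x·e^(−x/34) dx = 153.197.
Endpoint term: (f(10) + f(25))/2 = (7.45189 + 11.9841)/2 = 9.71800.
Running total after boundary: 162.915.
k=1: B_{2}/(2)! × [f^{(1)}(25) − f^{(1)}(10)] = 1/12 × (0.126891 − 0.526016) = -0.0332604.
Running total after k=1: 162.882.
k=2: B_{4}/(4)! × [f^{(3)}(25) − f^{(3)}(10)] = −1/720 × (0.000939117 − 0.00174428) = 1.11829e-06.
Running total after k=2: 162.882.
k=3: B_{6}/(6)! × [f^{(5)}(25) − f^{(5)}(10)] = 1/30240 × (1.52982e-06 − 2.62417e-06) = -3.61889e-11.
Running total after k=3: 162.882.
k=4: B_{8}/(8)! × [f^{(7)}(25) − f^{(7)}(10)] = −1/1209600 × (1.94399e-09 − 3.23481e-09) = 1.06715e-15.

S_4 ≈ 162.882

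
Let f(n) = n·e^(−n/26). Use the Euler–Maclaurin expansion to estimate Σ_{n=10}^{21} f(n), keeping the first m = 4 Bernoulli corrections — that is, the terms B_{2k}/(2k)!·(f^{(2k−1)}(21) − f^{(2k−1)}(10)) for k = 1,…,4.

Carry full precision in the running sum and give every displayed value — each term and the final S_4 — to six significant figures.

∫_10^21 x·e^(−x/26) dx evaluates to 92.2743.
½[f(10) + f(21)] = ½[6.80712 + 9.36360] = 8.08536.
Integral + boundary = 100.360.
Correction k=1: B_{2}/2! · (f^{(1)}(21) − f^{(1)}(10)) = 1/12 · (0.0857473 − 0.418900) = -0.0277627.
Running total after k=1: 100.332.
Correction k=2: B_{4}/4! · (f^{(3)}(21) − f^{(3)}(10)) = −1/720 · (0.00144603 − 0.00263362) = 1.64942e-06.
Running total after k=2: 100.332.
Correction k=3: B_{6}/6! · (f^{(5)}(21) − f^{(5)}(10)) = 1/30240 · (4.09057e-06 − 6.87509e-06) = -9.20807e-11.
Running total after k=3: 100.332.
Correction k=4: B_{8}/8! · (f^{(7)}(21) − f^{(7)}(10)) = −1/1209600 · (8.93791e-09 − 1.45774e-08) = 4.66224e-15.

S_4 ≈ 100.332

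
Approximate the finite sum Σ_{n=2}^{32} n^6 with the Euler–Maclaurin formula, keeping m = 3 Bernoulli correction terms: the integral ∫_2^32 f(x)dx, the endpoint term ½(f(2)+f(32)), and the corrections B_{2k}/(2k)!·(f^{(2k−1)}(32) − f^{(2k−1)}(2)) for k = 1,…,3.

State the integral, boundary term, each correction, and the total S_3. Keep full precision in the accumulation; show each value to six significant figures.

Integral: ∫_2^32 x^6 dx = 4.90853e+09.
½[f(2) + f(32)] = ½[64.0000 + 1.07374e+09] = 5.36871e+08.
Running total after boundary: 5.44540e+09.
Correction k=1: B_{2}/2! · (f^{(1)}(32) − f^{(1)}(2)) = 1/12 · (2.01327e+08 − 192.000) = 1.67772e+07.
Partial sum through k=1: 5.46218e+09.
Correction k=2: B_{4}/4! · (f^{(3)}(32) − f^{(3)}(2)) = −1/720 · (3.93216e+06 − 960.000) = -5460.00.
Partial sum through k=2: 5.46218e+09.
Correction k=3: B_{6}/6! · (f^{(5)}(32) − f^{(5)}(2)) = 1/30240 · (23040.0 − 1440.00) = 0.714286.

S_3 ≈ 5.46218e+09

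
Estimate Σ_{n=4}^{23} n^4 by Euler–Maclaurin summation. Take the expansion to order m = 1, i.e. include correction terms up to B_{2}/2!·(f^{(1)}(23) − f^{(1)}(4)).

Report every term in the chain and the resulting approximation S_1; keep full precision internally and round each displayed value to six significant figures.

Integral: ∫_4^23 x^4 dx = 1.28706e+06.
Endpoint term: (f(4) + f(23))/2 = (256.000 + 279841)/2 = 140048.
Integral + boundary = 1.42711e+06.
Correction k=1: B_{2}/2! · (f^{(1)}(23) − f^{(1)}(4)) = 1/12 · (48668.0 − 256.000) = 4034.33.

S_1 ≈ 1.43115e+06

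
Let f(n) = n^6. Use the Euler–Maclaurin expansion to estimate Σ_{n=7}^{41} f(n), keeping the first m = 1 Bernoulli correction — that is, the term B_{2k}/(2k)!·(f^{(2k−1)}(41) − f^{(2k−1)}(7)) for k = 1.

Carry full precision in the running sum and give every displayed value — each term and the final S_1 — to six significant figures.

The integral term ∫_7^41 x^6 dx = 2.78219e+10.
Endpoint term: (f(7) + f(41))/2 = (117649 + 4.75010e+09)/2 = 2.37511e+09.
Running total after boundary: 3.01970e+10.
k=1: B_{2}/(2)! × [f^{(1)}(41) − f^{(1)}(7)] = 1/12 × (6.95137e+08 − 100842) = 5.79197e+07.

S_1 ≈ 3.02550e+10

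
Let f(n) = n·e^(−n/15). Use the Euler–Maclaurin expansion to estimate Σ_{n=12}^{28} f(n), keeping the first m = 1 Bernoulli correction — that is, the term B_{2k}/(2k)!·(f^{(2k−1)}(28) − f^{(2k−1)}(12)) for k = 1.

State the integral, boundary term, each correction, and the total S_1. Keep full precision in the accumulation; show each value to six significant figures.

∫_12^28 x·e^(−x/15) dx evaluates to 82.2365.
½[f(12) + f(28)] = ½[5.39195 + 4.32987] = 4.86091.
Integral + boundary = 87.0975.
k=1: B_{2}/(2)! × [f^{(1)}(28) − f^{(1)}(12)] = 1/12 × (-0.134020 − 0.0898658) = -0.0186571.

S_1 ≈ 87.0788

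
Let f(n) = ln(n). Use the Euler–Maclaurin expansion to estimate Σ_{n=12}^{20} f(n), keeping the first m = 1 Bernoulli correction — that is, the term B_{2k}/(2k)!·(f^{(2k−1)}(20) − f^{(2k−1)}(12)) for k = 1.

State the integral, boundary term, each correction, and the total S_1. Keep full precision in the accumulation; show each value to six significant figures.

S_1 ≈ 24.8333

The integral term ∫_12^20 ln(x) dx = 22.0958.
Boundary: ½(f(12) + f(20)) = ½(2.48491 + 2.99573) = 2.74032.
Integral + boundary = 24.8361.
k=1: B_{2}/(2)! × [f^{(1)}(20) − f^{(1)}(12)] = 1/12 × (0.0500000 − 0.0833333) = -0.00277778.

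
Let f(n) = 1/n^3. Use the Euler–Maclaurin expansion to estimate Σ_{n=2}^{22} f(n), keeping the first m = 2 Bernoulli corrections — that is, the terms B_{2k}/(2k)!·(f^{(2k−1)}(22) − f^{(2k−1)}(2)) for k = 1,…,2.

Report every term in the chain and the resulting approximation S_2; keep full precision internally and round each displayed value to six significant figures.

S_2 ≈ 0.200836

The integral term ∫_2^22 1/x^3 dx = 0.123967.
Boundary: ½(f(2) + f(22)) = ½(0.125000 + 9.39144e-05) = 0.0625470.
So far: 0.186514.
Correction k=1: B_{2}/2! · (f^{(1)}(22) − f^{(1)}(2)) = 1/12 · (-1.28065e-05 − (-0.187500)) = 0.0156239.
After k=1: 0.202138.
Correction k=2: B_{4}/4! · (f^{(3)}(22) − f^{(3)}(2)) = −1/720 · (-5.29194e-07 − (-0.937500)) = -0.00130208.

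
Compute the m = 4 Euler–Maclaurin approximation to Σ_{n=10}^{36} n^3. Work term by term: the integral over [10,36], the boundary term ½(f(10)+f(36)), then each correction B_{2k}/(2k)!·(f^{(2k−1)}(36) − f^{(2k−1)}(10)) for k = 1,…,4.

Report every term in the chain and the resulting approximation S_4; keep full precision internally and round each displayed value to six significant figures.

S_4 ≈ 441531

The integral term ∫_10^36 x^3 dx = 417404.
½[f(10) + f(36)] = ½[1000.00 + 46656.0] = 23828.0.
So far: 441232.
k=1: B_{2}/(2)! × [f^{(1)}(36) − f^{(1)}(10)] = 1/12 × (3888.00 − 300.000) = 299.000.
After k=1: 441531.
k=2: B_{4}/(4)! × [f^{(3)}(36) − f^{(3)}(10)] = −1/720 × (6.00000 − 6.00000) = 0.00000.
After k=2: 441531.
k=3: B_{6}/(6)! × [f^{(5)}(36) − f^{(5)}(10)] = 1/30240 × (0.00000 − 0.00000) = 0.00000.
After k=3: 441531.
k=4: B_{8}/(8)! × [f^{(7)}(36) − f^{(7)}(10)] = −1/1209600 × (0.00000 − 0.00000) = 0.00000.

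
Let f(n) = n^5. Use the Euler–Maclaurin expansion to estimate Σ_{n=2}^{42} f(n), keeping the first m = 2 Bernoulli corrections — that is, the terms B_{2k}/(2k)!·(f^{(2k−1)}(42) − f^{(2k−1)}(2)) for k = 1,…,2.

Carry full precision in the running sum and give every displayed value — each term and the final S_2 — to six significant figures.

S_2 ≈ 9.81481e+08

∫_2^42 x^5 dx evaluates to 9.14839e+08.
Boundary: ½(f(2) + f(42)) = ½(32.0000 + 1.30691e+08) = 6.53456e+07.
Integral + boundary = 9.80184e+08.
Correction k=1: B_{2}/2! · (f^{(1)}(42) − f^{(1)}(2)) = 1/12 · (1.55585e+07 − 80.0000) = 1.29653e+06.
Running total after k=1: 9.81481e+08.
Correction k=2: B_{4}/4! · (f^{(3)}(42) − f^{(3)}(2)) = −1/720 · (105840 − 240.000) = -146.667.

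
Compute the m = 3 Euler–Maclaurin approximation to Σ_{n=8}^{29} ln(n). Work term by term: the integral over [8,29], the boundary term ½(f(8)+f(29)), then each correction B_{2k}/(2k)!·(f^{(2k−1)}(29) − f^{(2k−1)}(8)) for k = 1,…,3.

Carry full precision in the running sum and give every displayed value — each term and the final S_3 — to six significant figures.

S_3 ≈ 62.7319

The integral term ∫_8^29 ln(x) dx = 60.0160.
½[f(8) + f(29)] = ½[2.07944 + 3.36730] = 2.72337.
Integral + boundary = 62.7394.
Correction k=1: B_{2}/2! · (f^{(1)}(29) − f^{(1)}(8)) = 1/12 · (0.0344828 − 0.125000) = -0.00754310.
Running total after k=1: 62.7319.
Correction k=2: B_{4}/4! · (f^{(3)}(29) − f^{(3)}(8)) = −1/720 · (8.20042e-05 − 0.00390625) = 5.31145e-06.
Running total after k=2: 62.7319.
Correction k=3: B_{6}/6! · (f^{(5)}(29) − f^{(5)}(8)) = 1/30240 · (1.17010e-06 − 0.000732422) = -2.41816e-08.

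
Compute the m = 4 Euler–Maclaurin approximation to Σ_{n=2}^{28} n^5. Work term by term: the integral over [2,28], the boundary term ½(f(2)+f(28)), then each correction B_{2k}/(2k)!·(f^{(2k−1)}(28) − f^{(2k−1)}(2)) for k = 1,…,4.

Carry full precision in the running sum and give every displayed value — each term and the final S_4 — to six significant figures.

S_4 ≈ 8.91763e+07

Integral: ∫_2^28 x^5 dx = 8.03150e+07.
Endpoint term: (f(2) + f(28))/2 = (32.0000 + 1.72104e+07)/2 = 8.60520e+06.
Running total after boundary: 8.89202e+07.
Order-1 term: 1/12 · (3.07328e+06 − 80.0000) = 256100.
Running total after k=1: 8.91763e+07.
Order-2 term: −1/720 · (47040.0 − 240.000) = -65.0000.
Running total after k=2: 8.91763e+07.
Order-3 term: 1/30240 · (120.000 − 120.000) = 0.00000.
Running total after k=3: 8.91763e+07.
Order-4 term: −1/1209600 · (0.00000 − 0.00000) = 0.00000.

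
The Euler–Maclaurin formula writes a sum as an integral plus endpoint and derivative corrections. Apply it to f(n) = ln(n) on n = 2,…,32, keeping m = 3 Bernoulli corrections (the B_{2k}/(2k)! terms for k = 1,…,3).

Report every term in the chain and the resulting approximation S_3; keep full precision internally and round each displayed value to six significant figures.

S_3 ≈ 81.5580

∫_2^32 ln(x) dx evaluates to 79.5173.
Boundary: ½(f(2) + f(32)) = ½(0.693147 + 3.46574) = 2.07944.
So far: 81.5967.
Correction k=1: B_{2}/2! · (f^{(1)}(32) − f^{(1)}(2)) = 1/12 · (0.0312500 − 0.500000) = -0.0390625.
Running total after k=1: 81.5576.
Correction k=2: B_{4}/4! · (f^{(3)}(32) − f^{(3)}(2)) = −1/720 · (6.10352e-05 − 0.250000) = 0.000347137.
Running total after k=2: 81.5580.
Correction k=3: B_{6}/6! · (f^{(5)}(32) − f^{(5)}(2)) = 1/30240 · (7.15256e-07 − 0.750000) = -2.48016e-05.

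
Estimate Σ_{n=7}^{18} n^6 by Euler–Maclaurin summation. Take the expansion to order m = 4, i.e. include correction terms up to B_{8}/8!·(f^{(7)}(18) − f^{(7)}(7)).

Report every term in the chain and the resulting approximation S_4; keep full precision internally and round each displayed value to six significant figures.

Integral: ∫_7^18 x^6 dx = 8.73424e+07.
½[f(7) + f(18)] = ½[117649 + 3.40122e+07] = 1.70649e+07.
So far: 1.04407e+08.
Order-1 term: 1/12 · (1.13374e+07 − 100842) = 936380.
Partial sum through k=1: 1.05344e+08.
Order-2 term: −1/720 · (699840 − 41160.0) = -914.833.
Partial sum through k=2: 1.05343e+08.
Order-3 term: 1/30240 · (12960.0 − 5040.00) = 0.261905.
Partial sum through k=3: 1.05343e+08.
Order-4 term: −1/1209600 · (0.00000 − 0.00000) = 0.00000.

S_4 ≈ 1.05343e+08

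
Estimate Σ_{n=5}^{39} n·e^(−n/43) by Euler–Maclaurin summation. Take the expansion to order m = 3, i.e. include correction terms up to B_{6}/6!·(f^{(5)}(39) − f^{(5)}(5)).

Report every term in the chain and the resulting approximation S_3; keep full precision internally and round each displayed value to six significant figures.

∫_5^39 x·e^(−x/43) dx evaluates to 413.830.
Boundary: ½(f(5) + f(39)) = ½(4.45113 + 15.7460) = 10.0986.
So far: 423.929.
k=1: B_{2}/(2)! × [f^{(1)}(39) − f^{(1)}(5)] = 1/12 × (0.0375575 − 0.786712) = -0.0624295.
Running total after k=1: 423.866.
k=2: B_{4}/(4)! × [f^{(3)}(39) − f^{(3)}(5)] = −1/720 × (0.000457027 − 0.00138841) = 1.29358e-06.
Running total after k=2: 423.866.
k=3: B_{6}/(6)! × [f^{(5)}(39) − f^{(5)}(5)] = 1/30240 × (4.83365e-07 − 1.27168e-06) = -2.60686e-11.

S_3 ≈ 423.866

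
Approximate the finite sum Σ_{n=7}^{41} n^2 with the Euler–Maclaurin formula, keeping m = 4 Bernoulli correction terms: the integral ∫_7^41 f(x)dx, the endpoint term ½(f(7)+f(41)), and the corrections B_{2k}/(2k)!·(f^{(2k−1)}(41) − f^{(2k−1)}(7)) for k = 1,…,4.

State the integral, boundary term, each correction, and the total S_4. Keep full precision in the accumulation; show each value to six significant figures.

∫_7^41 x^2 dx evaluates to 22859.3.
Endpoint term: (f(7) + f(41))/2 = (49.0000 + 1681.00)/2 = 865.000.
Integral + boundary = 23724.3.
Order-1 term: 1/12 · (82.0000 − 14.0000) = 5.66667.
After k=1: 23730.0.
Order-2 term: −1/720 · (0.00000 − 0.00000) = 0.00000.
After k=2: 23730.0.
Order-3 term: 1/30240 · (0.00000 − 0.00000) = 0.00000.
After k=3: 23730.0.
Order-4 term: −1/1209600 · (0.00000 − 0.00000) = 0.00000.

S_4 ≈ 23730.0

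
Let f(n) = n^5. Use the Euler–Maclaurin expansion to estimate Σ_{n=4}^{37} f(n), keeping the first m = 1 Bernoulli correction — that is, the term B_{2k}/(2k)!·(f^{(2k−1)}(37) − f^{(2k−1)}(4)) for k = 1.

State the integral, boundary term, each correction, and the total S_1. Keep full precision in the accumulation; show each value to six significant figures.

The integral term ∫_4^37 x^5 dx = 4.27620e+08.
Boundary: ½(f(4) + f(37)) = ½(1024.00 + 6.93440e+07) = 3.46725e+07.
Integral + boundary = 4.62293e+08.
k=1: B_{2}/(2)! × [f^{(1)}(37) − f^{(1)}(4)] = 1/12 × (9.37080e+06 − 1280.00) = 780794.

S_1 ≈ 4.63074e+08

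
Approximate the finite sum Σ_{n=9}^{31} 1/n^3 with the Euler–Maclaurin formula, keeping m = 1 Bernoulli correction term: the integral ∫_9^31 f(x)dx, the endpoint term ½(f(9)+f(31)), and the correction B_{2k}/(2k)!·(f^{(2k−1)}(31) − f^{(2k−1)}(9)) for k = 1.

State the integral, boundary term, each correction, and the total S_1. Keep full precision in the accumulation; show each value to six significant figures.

The integral term ∫_9^31 1/x^3 dx = 0.00565255.
Boundary: ½(f(9) + f(31)) = ½(0.00137174 + 3.35672e-05) = 0.000702655.
Integral + boundary = 0.00635520.
k=1: B_{2}/(2)! × [f^{(1)}(31) − f^{(1)}(9)] = 1/12 × (-3.24844e-06 − (-0.000457247)) = 3.78332e-05.

S_1 ≈ 0.00639304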